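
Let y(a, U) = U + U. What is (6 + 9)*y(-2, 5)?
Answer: 150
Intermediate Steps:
y(a, U) = 2*U
(6 + 9)*y(-2, 5) = (6 + 9)*(2*5) = 15*10 = 150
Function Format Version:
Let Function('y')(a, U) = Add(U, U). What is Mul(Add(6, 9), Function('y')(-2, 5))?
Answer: 150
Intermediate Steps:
Function('y')(a, U) = Mul(2, U)
Mul(Add(6, 9), Function('y')(-2, 5)) = Mul(Add(6, 9), Mul(2, 5)) = Mul(15, 10) = 150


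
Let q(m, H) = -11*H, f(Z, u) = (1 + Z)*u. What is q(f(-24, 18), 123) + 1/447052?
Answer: -604861355/447052 ≈ -1353.0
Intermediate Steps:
f(Z, u) = u*(1 + Z)
q(f(-24, 18), 123) + 1/447052 = -11*123 + 1/447052 = -1353 + 1/447052 = -604861355/447052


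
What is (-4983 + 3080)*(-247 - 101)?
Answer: 662244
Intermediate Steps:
(-4983 + 3080)*(-247 - 101) = -1903*(-348) = 662244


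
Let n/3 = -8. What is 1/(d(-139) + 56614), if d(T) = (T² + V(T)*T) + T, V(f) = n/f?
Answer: 1/75772 ≈ 1.3197e-5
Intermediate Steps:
n = -24 (n = 3*(-8) = -24)
V(f) = -24/f
d(T) = -24 + T + T² (d(T) = (T² + (-24/T)*T) + T = (T² - 24) + T = (-24 + T²) + T = -24 + T + T²)
1/(d(-139) + 56614) = 1/((-24 - 139*(1 - 139)) + 56614) = 1/((-24 - 139*(-138)) + 56614) = 1/((-24 + 19182) + 56614) = 1/(19158 + 56614) = 1/75772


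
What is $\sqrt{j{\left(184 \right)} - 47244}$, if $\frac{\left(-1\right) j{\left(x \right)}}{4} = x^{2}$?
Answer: $2 i \sqrt{45667} \approx 427.4 i$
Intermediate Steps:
$j{\left(x \right)} = - 4 x^{2}$
$\sqrt{j{\left(184 \right)} - 47244} = \sqrt{- 4 \cdot 184^{2} - 47244} = \sqrt{\left(-4\right) 33856 - 47244} = \sqrt{-135424 - 47244} = \sqrt{-182668} = 2 i \sqrt{45667}$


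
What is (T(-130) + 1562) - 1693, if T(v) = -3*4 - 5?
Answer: -148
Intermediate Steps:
T(v) = -17 (T(v) = -12 - 5 = -17)
(T(-130) + 1562) - 1693 = (-17 + 1562) - 1693 = 1545 - 1693 = -148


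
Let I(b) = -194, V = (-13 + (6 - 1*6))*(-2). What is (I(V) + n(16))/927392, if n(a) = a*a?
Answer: 31/463696 ≈ 6.6854e-5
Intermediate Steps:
V = 26 (V = (-13 + (6 - 6))*(-2) = (-13 + 0)*(-2) = -13*(-2) = 26)
n(a) = a²
(I(V) + n(16))/927392 = (-194 + 16²)/927392 = (-194 + 256)*(1/927392) = 62*(1/927392) = 31/463696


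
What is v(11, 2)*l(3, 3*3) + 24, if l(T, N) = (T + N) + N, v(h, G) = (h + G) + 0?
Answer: 297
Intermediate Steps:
v(h, G) = G + h (v(h, G) = (G + h) + 0 = G + h)
l(T, N) = T + 2*N (l(T, N) = (N + T) + N = T + 2*N)
v(11, 2)*l(3, 3*3) + 24 = (2 + 11)*(3 + 2*(3*3)) + 24 = 13*(3 + 2*9) + 24 = 13*(3 + 18) + 24 = 13*21 + 24 = 273 + 24 = 297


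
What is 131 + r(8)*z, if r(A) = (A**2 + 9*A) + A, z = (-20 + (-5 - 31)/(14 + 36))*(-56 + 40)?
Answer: 1196747/25 ≈ 47870.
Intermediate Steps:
z = 8288/25 (z = (-20 - 36/50)*(-16) = (-20 - 36*1/50)*(-16) = (-20 - 18/25)*(-16) = -518/25*(-16) = 8288/25 ≈ 331.52)
r(A) = A**2 + 10*A
131 + r(8)*z = 131 + (8*(10 + 8))*(8288/25) = 131 + (8*18)*(8288/25) = 131 + 144*(8288/25) = 131 + 1193472/25 = 1196747/25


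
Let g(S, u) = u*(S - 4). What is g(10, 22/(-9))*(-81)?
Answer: 1188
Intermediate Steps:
g(S, u) = u*(-4 + S)
g(10, 22/(-9))*(-81) = ((22/(-9))*(-4 + 10))*(-81) = ((22*(-1/9))*6)*(-81) = -22/9*6*(-81) = -44/3*(-81) = 1188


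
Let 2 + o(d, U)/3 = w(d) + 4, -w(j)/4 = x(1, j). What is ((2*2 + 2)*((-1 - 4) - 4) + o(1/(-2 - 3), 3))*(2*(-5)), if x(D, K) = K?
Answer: 456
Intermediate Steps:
w(j) = -4*j
o(d, U) = 6 - 12*d (o(d, U) = -6 + 3*(-4*d + 4) = -6 + 3*(4 - 4*d) = -6 + (12 - 12*d) = 6 - 12*d)
((2*2 + 2)*((-1 - 4) - 4) + o(1/(-2 - 3), 3))*(2*(-5)) = ((2*2 + 2)*((-1 - 4) - 4) + (6 - 12/(-2 - 3)))*(2*(-5)) = ((4 + 2)*(-5 - 4) + (6 - 12/(-5)))*(-10) = (6*(-9) + (6 - 12*(-⅕)))*(-10) = (-54 + (6 + 12/5))*(-10) = (-54 + 42/5)*(-10) = -228/5*(-10) = 456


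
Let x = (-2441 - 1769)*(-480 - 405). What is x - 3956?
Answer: 3721894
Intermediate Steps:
x = 3725850 (x = -4210*(-885) = 3725850)
x - 3956 = 3725850 - 3956 = 3721894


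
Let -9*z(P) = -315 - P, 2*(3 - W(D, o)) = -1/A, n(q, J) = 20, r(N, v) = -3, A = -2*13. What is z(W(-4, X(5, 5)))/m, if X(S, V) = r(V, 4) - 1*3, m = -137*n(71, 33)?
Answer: -3307/256464 ≈ -0.012895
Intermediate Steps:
A = -26
m = -2740 (m = -137*20 = -2740)
X(S, V) = -6 (X(S, V) = -3 - 1*3 = -3 - 3 = -6)
W(D, o) = 155/52 (W(D, o) = 3 - (-1)/(2*(-26)) = 3 - (-1)*(-1)/(2*26) = 3 - ½*1/26 = 3 - 1/52 = 155/52)
z(P) = 35 + P/9 (z(P) = -(-315 - P)/9 = 35 + P/9)
z(W(-4, X(5, 5)))/m = (35 + (⅑)*(155/52))/(-2740) = (35 + 155/468)*(-1/2740) = (16535/468)*(-1/2740) = -3307/256464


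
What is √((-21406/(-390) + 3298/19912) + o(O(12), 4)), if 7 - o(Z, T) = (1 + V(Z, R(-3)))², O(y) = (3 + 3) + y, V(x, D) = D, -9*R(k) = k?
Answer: √56795829386465/970710 ≈ 7.7637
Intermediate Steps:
R(k) = -k/9
O(y) = 6 + y
o(Z, T) = 47/9 (o(Z, T) = 7 - (1 - ⅑*(-3))² = 7 - (1 + ⅓)² = 7 - (4/3)² = 7 - 1*16/9 = 7 - 16/9 = 47/9)
√((-21406/(-390) + 3298/19912) + o(O(12), 4)) = √((-21406/(-390) + 3298/19912) + 47/9) = √((-21406*(-1/390) + 3298*(1/19912)) + 47/9) = √((10703/195 + 1649/9956) + 47/9) = √(106880623/1941420 + 47/9) = √(351057449/5824260) = √56795829386465/970710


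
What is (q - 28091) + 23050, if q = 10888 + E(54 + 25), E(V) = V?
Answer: 5926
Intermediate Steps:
q = 10967 (q = 10888 + (54 + 25) = 10888 + 79 = 10967)
(q - 28091) + 23050 = (10967 - 28091) + 23050 = -17124 + 23050 = 5926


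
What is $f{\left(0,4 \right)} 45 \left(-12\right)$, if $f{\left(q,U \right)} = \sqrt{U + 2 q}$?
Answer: $-1080$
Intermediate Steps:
$f{\left(0,4 \right)} 45 \left(-12\right) = \sqrt{4 + 2 \cdot 0} \cdot 45 \left(-12\right) = \sqrt{4 + 0} \cdot 45 \left(-12\right) = \sqrt{4} \cdot 45 \left(-12\right) = 2 \cdot 45 \left(-12\right) = 90 \left(-12\right) = -1080$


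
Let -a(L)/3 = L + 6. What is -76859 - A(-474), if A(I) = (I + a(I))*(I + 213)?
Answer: 165871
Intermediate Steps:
a(L) = -18 - 3*L (a(L) = -3*(L + 6) = -3*(6 + L) = -18 - 3*L)
A(I) = (-18 - 2*I)*(213 + I) (A(I) = (I + (-18 - 3*I))*(I + 213) = (-18 - 2*I)*(213 + I))
-76859 - A(-474) = -76859 - (-3834 - 444*(-474) - 2*(-474)²) = -76859 - (-3834 + 210456 - 2*224676) = -76859 - (-3834 + 210456 - 449352) = -76859 - 1*(-242730) = -76859 + 242730 = 165871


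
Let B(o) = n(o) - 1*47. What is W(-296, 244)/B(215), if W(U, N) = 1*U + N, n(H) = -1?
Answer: 13/12 ≈ 1.0833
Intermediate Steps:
W(U, N) = N + U (W(U, N) = U + N = N + U)
B(o) = -48 (B(o) = -1 - 1*47 = -1 - 47 = -48)
W(-296, 244)/B(215) = (244 - 296)/(-48) = -52*(-1/48) = 13/12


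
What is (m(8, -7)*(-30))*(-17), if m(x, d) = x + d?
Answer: 510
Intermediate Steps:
m(x, d) = d + x
(m(8, -7)*(-30))*(-17) = ((-7 + 8)*(-30))*(-17) = (1*(-30))*(-17) = -30*(-17) = 510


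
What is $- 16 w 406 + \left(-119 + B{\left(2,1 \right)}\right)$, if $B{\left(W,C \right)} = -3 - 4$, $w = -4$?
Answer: $25858$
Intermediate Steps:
$B{\left(W,C \right)} = -7$
$- 16 w 406 + \left(-119 + B{\left(2,1 \right)}\right) = \left(-16\right) \left(-4\right) 406 - 126 = 64 \cdot 406 - 126 = 25984 - 126 = 25858$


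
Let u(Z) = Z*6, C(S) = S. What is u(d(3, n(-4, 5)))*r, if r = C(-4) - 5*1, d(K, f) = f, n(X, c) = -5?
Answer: 270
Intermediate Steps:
u(Z) = 6*Z
r = -9 (r = -4 - 5*1 = -4 - 5 = -9)
u(d(3, n(-4, 5)))*r = (6*(-5))*(-9) = -30*(-9) = 270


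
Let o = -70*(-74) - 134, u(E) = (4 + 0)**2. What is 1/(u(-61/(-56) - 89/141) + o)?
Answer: 1/5062 ≈ 0.00019755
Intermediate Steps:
u(E) = 16 (u(E) = 4**2 = 16)
o = 5046 (o = 5180 - 134 = 5046)
1/(u(-61/(-56) - 89/141) + o) = 1/(16 + 5046) = 1/5062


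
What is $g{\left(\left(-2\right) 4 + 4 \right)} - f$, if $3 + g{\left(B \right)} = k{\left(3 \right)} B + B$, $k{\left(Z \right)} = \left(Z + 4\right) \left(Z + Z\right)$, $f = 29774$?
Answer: $-29949$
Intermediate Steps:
$k{\left(Z \right)} = 2 Z \left(4 + Z\right)$ ($k{\left(Z \right)} = \left(4 + Z\right) 2 Z = 2 Z \left(4 + Z\right)$)
$g{\left(B \right)} = -3 + 43 B$ ($g{\left(B \right)} = -3 + \left(2 \cdot 3 \left(4 + 3\right) B + B\right) = -3 + \left(2 \cdot 3 \cdot 7 B + B\right) = -3 + \left(42 B + B\right) = -3 + 43 B$)
$g{\left(\left(-2\right) 4 + 4 \right)} - f = \left(-3 + 43 \left(\left(-2\right) 4 + 4\right)\right) - 29774 = \left(-3 + 43 \left(-8 + 4\right)\right) - 29774 = \left(-3 + 43 \left(-4\right)\right) - 29774 = \left(-3 - 172\right) - 29774 = -175 - 29774 = -29949$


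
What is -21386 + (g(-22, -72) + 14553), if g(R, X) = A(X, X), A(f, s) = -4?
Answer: -6837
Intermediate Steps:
g(R, X) = -4
-21386 + (g(-22, -72) + 14553) = -21386 + (-4 + 14553) = -21386 + 14549 = -6837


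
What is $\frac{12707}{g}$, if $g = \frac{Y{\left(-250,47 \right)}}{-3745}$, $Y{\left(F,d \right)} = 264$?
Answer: $- \frac{47587715}{264} \approx -1.8026 \cdot 10^{5}$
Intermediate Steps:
$g = - \frac{264}{3745}$ ($g = \frac{264}{-3745} = 264 \left(- \frac{1}{3745}\right) = - \frac{264}{3745} \approx -0.070494$)
$\frac{12707}{g} = \frac{12707}{- \frac{264}{3745}} = 12707 \left(- \frac{3745}{264}\right) = - \frac{47587715}{264}$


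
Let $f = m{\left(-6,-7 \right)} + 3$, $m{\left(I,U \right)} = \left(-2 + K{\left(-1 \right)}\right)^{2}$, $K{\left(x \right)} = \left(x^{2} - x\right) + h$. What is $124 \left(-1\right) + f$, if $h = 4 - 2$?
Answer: $-117$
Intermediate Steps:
$h = 2$ ($h = 4 - 2 = 2$)
$K{\left(x \right)} = 2 + x^{2} - x$ ($K{\left(x \right)} = \left(x^{2} - x\right) + 2 = 2 + x^{2} - x$)
$m{\left(I,U \right)} = 4$ ($m{\left(I,U \right)} = \left(-2 + \left(2 + \left(-1\right)^{2} - -1\right)\right)^{2} = \left(-2 + \left(2 + 1 + 1\right)\right)^{2} = \left(-2 + 4\right)^{2} = 2^{2} = 4$)
$f = 7$ ($f = 4 + 3 = 7$)
$124 \left(-1\right) + f = 124 \left(-1\right) + 7 = -124 + 7 = -117$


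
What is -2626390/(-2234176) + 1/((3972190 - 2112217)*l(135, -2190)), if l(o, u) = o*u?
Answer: 361063633304567831/307143913890592800 ≈ 1.1756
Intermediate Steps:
-2626390/(-2234176) + 1/((3972190 - 2112217)*l(135, -2190)) = -2626390/(-2234176) + 1/((3972190 - 2112217)*((135*(-2190)))) = -2626390*(-1/2234176) + 1/(1859973*(-295650)) = 1313195/1117088 + (1/1859973)*(-1/295650) = 1313195/1117088 - 1/549901017450 = 361063633304567831/307143913890592800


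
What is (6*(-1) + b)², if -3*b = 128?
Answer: 21316/9 ≈ 2368.4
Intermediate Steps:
b = -128/3 (b = -⅓*128 = -128/3 ≈ -42.667)
(6*(-1) + b)² = (6*(-1) - 128/3)² = (-6 - 128/3)² = (-146/3)² = 21316/9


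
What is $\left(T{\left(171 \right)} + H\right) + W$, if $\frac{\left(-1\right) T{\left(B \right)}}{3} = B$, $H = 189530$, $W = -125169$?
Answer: $63848$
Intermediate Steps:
$T{\left(B \right)} = - 3 B$
$\left(T{\left(171 \right)} + H\right) + W = \left(\left(-3\right) 171 + 189530\right) - 125169 = \left(-513 + 189530\right) - 125169 = 189017 - 125169 = 63848$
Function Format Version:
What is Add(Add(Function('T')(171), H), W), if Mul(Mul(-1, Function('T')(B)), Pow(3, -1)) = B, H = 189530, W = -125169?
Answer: 63848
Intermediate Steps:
Function('T')(B) = Mul(-3, B)
Add(Add(Function('T')(171), H), W) = Add(Add(Mul(-3, 171), 189530), -125169) = Add(Add(-513, 189530), -125169) = Add(189017, -125169) = 63848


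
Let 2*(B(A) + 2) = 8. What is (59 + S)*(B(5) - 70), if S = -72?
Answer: 884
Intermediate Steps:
B(A) = 2 (B(A) = -2 + (1/2)*8 = -2 + 4 = 2)
(59 + S)*(B(5) - 70) = (59 - 72)*(2 - 70) = -13*(-68) = 884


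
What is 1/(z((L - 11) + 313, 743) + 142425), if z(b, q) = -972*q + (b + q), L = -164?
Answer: -1/578890 ≈ -1.7274e-6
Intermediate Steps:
z(b, q) = b - 971*q
1/(z((L - 11) + 313, 743) + 142425) = 1/((((-164 - 11) + 313) - 971*743) + 142425) = 1/(((-175 + 313) - 721453) + 142425) = 1/((138 - 721453) + 142425) = 1/(-721315 + 142425) = 1/(-578890) = -1/578890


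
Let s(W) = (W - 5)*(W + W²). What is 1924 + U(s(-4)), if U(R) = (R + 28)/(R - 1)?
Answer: 209796/109 ≈ 1924.7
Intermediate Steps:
s(W) = (-5 + W)*(W + W²)
U(R) = (28 + R)/(-1 + R)
1924 + U(s(-4)) = 1924 + (28 - 4*(-5 + (-4)² - 4*(-4)))/(-1 - 4*(-5 + (-4)² - 4*(-4))) = 1924 + (28 - 4*(-5 + 16 + 16))/(-1 - 4*(-5 + 16 + 16)) = 1924 + (28 - 4*27)/(-1 - 4*27) = 1924 + (28 - 108)/(-1 - 108) = 1924 - 80/(-109) = 1924 - 1/109*(-80) = 1924 + 80/109 = 209796/109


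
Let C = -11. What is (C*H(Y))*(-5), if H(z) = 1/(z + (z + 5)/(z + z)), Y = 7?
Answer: 7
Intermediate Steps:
H(z) = 1/(z + (5 + z)/(2*z)) (H(z) = 1/(z + (5 + z)/((2*z))) = 1/(z + (5 + z)*(1/(2*z))) = 1/(z + (5 + z)/(2*z)))
(C*H(Y))*(-5) = -22*7/(5 + 7 + 2*7**2)*(-5) = -22*7/(5 + 7 + 2*49)*(-5) = -22*7/(5 + 7 + 98)*(-5) = -22*7/110*(-5) = -11*7/55*(-5) = -7/5*(-5) = 7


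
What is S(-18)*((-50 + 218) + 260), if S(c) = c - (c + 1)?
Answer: -428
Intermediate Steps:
S(c) = -1 (S(c) = c - (1 + c) = c + (-1 - c) = -1)
S(-18)*((-50 + 218) + 260) = -((-50 + 218) + 260) = -(168 + 260) = -1*428 = -428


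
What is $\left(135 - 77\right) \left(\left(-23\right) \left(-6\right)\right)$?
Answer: $8004$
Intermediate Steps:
$\left(135 - 77\right) \left(\left(-23\right) \left(-6\right)\right) = 58 \cdot 138 = 8004$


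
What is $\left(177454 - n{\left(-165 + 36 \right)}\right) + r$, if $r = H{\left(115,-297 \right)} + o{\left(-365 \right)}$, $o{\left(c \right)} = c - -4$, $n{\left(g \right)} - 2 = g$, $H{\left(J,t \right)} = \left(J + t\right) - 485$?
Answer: $176553$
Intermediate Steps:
$H{\left(J,t \right)} = -485 + J + t$
$n{\left(g \right)} = 2 + g$
$o{\left(c \right)} = 4 + c$ ($o{\left(c \right)} = c + 4 = 4 + c$)
$r = -1028$ ($r = \left(-485 + 115 - 297\right) + \left(4 - 365\right) = -667 - 361 = -1028$)
$\left(177454 - n{\left(-165 + 36 \right)}\right) + r = \left(177454 - \left(2 + \left(-165 + 36\right)\right)\right) - 1028 = \left(177454 - \left(2 - 129\right)\right) - 1028 = \left(177454 - -127\right) - 1028 = \left(177454 + 127\right) - 1028 = 177581 - 1028 = 176553$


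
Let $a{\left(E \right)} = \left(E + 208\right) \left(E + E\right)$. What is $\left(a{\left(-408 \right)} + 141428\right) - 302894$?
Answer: $1734$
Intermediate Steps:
$a{\left(E \right)} = 2 E \left(208 + E\right)$ ($a{\left(E \right)} = \left(208 + E\right) 2 E = 2 E \left(208 + E\right)$)
$\left(a{\left(-408 \right)} + 141428\right) - 302894 = \left(2 \left(-408\right) \left(208 - 408\right) + 141428\right) - 302894 = \left(2 \left(-408\right) \left(-200\right) + 141428\right) - 302894 = \left(163200 + 141428\right) - 302894 = 304628 - 302894 = 1734$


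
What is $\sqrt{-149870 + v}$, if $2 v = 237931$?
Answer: $\frac{i \sqrt{123618}}{2} \approx 175.8 i$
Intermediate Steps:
$v = \frac{237931}{2}$ ($v = \frac{1}{2} \cdot 237931 = \frac{237931}{2} \approx 1.1897 \cdot 10^{5}$)
$\sqrt{-149870 + v} = \sqrt{-149870 + \frac{237931}{2}} = \sqrt{- \frac{61809}{2}} = \frac{i \sqrt{123618}}{2}$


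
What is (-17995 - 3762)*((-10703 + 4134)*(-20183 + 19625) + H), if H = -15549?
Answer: -79412027421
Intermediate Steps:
(-17995 - 3762)*((-10703 + 4134)*(-20183 + 19625) + H) = (-17995 - 3762)*((-10703 + 4134)*(-20183 + 19625) - 15549) = -21757*(-6569*(-558) - 15549) = -21757*(3665502 - 15549) = -21757*3649953 = -79412027421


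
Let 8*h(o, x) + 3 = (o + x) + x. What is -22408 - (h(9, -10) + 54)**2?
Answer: -402209/16 ≈ -25138.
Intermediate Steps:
h(o, x) = -3/8 + x/4 + o/8 (h(o, x) = -3/8 + ((o + x) + x)/8 = -3/8 + (o + 2*x)/8 = -3/8 + (x/4 + o/8) = -3/8 + x/4 + o/8)
-22408 - (h(9, -10) + 54)**2 = -22408 - ((-3/8 + (1/4)*(-10) + (1/8)*9) + 54)**2 = -22408 - ((-3/8 - 5/2 + 9/8) + 54)**2 = -22408 - (-7/4 + 54)**2 = -22408 - (209/4)**2 = -22408 - 1*43681/16 = -22408 - 43681/16 = -402209/16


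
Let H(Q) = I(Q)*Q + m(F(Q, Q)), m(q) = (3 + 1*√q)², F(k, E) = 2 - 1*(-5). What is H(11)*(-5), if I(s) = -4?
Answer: 140 - 30*√7 ≈ 60.627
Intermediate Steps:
F(k, E) = 7 (F(k, E) = 2 + 5 = 7)
m(q) = (3 + √q)²
H(Q) = (3 + √7)² - 4*Q (H(Q) = -4*Q + (3 + √7)² = (3 + √7)² - 4*Q)
H(11)*(-5) = ((3 + √7)² - 4*11)*(-5) = ((3 + √7)² - 44)*(-5) = (-44 + (3 + √7)²)*(-5) = 220 - 5*(3 + √7)²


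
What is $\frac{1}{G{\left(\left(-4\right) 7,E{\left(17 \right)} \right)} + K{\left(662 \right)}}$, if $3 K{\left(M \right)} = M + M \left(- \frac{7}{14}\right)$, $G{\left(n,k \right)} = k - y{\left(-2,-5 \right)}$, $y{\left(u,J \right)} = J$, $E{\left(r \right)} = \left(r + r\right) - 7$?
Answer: $\frac{3}{427} \approx 0.0070258$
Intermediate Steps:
$E{\left(r \right)} = -7 + 2 r$ ($E{\left(r \right)} = 2 r - 7 = -7 + 2 r$)
$G{\left(n,k \right)} = 5 + k$ ($G{\left(n,k \right)} = k - -5 = k + 5 = 5 + k$)
$K{\left(M \right)} = \frac{M}{6}$ ($K{\left(M \right)} = \frac{M + M \left(- \frac{7}{14}\right)}{3} = \frac{M + M \left(\left(-7\right) \frac{1}{14}\right)}{3} = \frac{M + M \left(- \frac{1}{2}\right)}{3} = \frac{M - \frac{M}{2}}{3} = \frac{\frac{1}{2} M}{3} = \frac{M}{6}$)
$\frac{1}{G{\left(\left(-4\right) 7,E{\left(17 \right)} \right)} + K{\left(662 \right)}} = \frac{1}{\left(5 + \left(-7 + 2 \cdot 17\right)\right) + \frac{1}{6} \cdot 662} = \frac{1}{\left(5 + \left(-7 + 34\right)\right) + \frac{331}{3}} = \frac{1}{\left(5 + 27\right) + \frac{331}{3}} = \frac{1}{32 + \frac{331}{3}} = \frac{1}{\frac{427}{3}} = \frac{3}{427}$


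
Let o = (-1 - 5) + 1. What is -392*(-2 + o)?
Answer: 2744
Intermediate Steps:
o = -5 (o = -6 + 1 = -5)
-392*(-2 + o) = -392*(-2 - 5) = -392*(-7) = 2744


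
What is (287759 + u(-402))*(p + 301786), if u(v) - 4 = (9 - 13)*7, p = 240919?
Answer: 156155223175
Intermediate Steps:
u(v) = -24 (u(v) = 4 + (9 - 13)*7 = 4 - 4*7 = 4 - 28 = -24)
(287759 + u(-402))*(p + 301786) = (287759 - 24)*(240919 + 301786) = 287735*542705 = 156155223175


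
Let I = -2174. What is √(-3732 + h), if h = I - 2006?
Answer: 2*I*√1978 ≈ 88.949*I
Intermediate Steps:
h = -4180 (h = -2174 - 2006 = -4180)
√(-3732 + h) = √(-3732 - 4180) = √(-7912) = 2*I*√1978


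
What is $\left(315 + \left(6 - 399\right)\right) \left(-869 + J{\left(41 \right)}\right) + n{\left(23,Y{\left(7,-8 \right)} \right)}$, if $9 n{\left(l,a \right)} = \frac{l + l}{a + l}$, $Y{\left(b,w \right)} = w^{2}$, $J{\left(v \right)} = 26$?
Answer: $\frac{51485428}{783} \approx 65754.0$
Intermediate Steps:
$n{\left(l,a \right)} = \frac{2 l}{9 \left(a + l\right)}$ ($n{\left(l,a \right)} = \frac{\left(l + l\right) \frac{1}{a + l}}{9} = \frac{2 l \frac{1}{a + l}}{9} = \frac{2 l}{9 \left(a + l\right)}$)
$\left(315 + \left(6 - 399\right)\right) \left(-869 + J{\left(41 \right)}\right) + n{\left(23,Y{\left(7,-8 \right)} \right)} = \left(315 + \left(6 - 399\right)\right) \left(-869 + 26\right) + \frac{2}{9} \cdot 23 \frac{1}{\left(-8\right)^{2} + 23} = \left(315 + \left(6 - 399\right)\right) \left(-843\right) + \frac{2}{9} \cdot 23 \frac{1}{64 + 23} = \left(315 - 393\right) \left(-843\right) + \frac{2}{9} \cdot 23 \cdot \frac{1}{87} = \left(-78\right) \left(-843\right) + \frac{2}{9} \cdot 23 \cdot \frac{1}{87} = 65754 + \frac{46}{783} = \frac{51485428}{783}$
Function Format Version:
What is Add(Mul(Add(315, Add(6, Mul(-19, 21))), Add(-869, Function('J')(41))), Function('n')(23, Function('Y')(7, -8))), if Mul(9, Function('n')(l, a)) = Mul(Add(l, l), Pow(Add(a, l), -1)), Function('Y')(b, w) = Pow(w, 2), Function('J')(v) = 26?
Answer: Rational(51485428, 783) ≈ 65754.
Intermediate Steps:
Function('n')(l, a) = Mul(Rational(2, 9), l, Pow(Add(a, l), -1)) (Function('n')(l, a) = Mul(Rational(1, 9), Mul(Add(l, l), Pow(Add(a, l), -1))) = Mul(Rational(1, 9), Mul(Mul(2, l), Pow(Add(a, l), -1))) = Mul(Rational(1, 9), Mul(2, l, Pow(Add(a, l), -1))) = Mul(Rational(2, 9), l, Pow(Add(a, l), -1)))
Add(Mul(Add(315, Add(6, Mul(-19, 21))), Add(-869, Function('J')(41))), Function('n')(23, Function('Y')(7, -8))) = Add(Mul(Add(315, Add(6, Mul(-19, 21))), Add(-869, 26)), Mul(Rational(2, 9), 23, Pow(Add(Pow(-8, 2), 23), -1))) = Add(Mul(Add(315, Add(6, -399)), -843), Mul(Rational(2, 9), 23, Pow(Add(64, 23), -1))) = Add(Mul(Add(315, -393), -843), Mul(Rational(2, 9), 23, Pow(87, -1))) = Add(Mul(-78, -843), Mul(Rational(2, 9), 23, Rational(1, 87))) = Add(65754, Rational(46, 783)) = Rational(51485428, 783)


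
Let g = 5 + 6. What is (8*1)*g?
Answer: 88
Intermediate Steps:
g = 11
(8*1)*g = (8*1)*11 = 8*11 = 88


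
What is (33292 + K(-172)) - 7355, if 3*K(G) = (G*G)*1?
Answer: 107395/3 ≈ 35798.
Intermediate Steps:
K(G) = G²/3 (K(G) = ((G*G)*1)/3 = (G²*1)/3 = G²/3)
(33292 + K(-172)) - 7355 = (33292 + (⅓)*(-172)²) - 7355 = (33292 + (⅓)*29584) - 7355 = (33292 + 29584/3) - 7355 = 129460/3 - 7355 = 107395/3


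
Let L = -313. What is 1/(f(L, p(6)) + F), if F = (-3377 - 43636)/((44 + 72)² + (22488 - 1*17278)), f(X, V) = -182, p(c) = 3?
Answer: -6222/1148075 ≈ -0.0054195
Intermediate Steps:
F = -15671/6222 (F = -47013/(116² + (22488 - 17278)) = -47013/(13456 + 5210) = -47013/18666 = -47013*1/18666 = -15671/6222 ≈ -2.5186)
1/(f(L, p(6)) + F) = 1/(-182 - 15671/6222) = 1/(-1148075/6222) = -6222/1148075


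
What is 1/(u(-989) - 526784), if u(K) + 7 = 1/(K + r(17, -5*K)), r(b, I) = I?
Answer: -3956/2083985195 ≈ -1.8983e-6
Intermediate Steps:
u(K) = -7 - 1/(4*K) (u(K) = -7 + 1/(K - 5*K) = -7 + 1/(-4*K) = -7 - 1/(4*K))
1/(u(-989) - 526784) = 1/((-7 - 1/4/(-989)) - 526784) = 1/((-7 - 1/4*(-1/989)) - 526784) = 1/((-7 + 1/3956) - 526784) = 1/(-27691/3956 - 526784) = 1/(-2083985195/3956) = -3956/2083985195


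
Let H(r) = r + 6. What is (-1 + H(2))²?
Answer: 49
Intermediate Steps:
H(r) = 6 + r
(-1 + H(2))² = (-1 + (6 + 2))² = (-1 + 8)² = 7² = 49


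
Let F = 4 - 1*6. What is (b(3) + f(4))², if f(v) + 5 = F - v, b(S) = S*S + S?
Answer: 1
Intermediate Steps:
b(S) = S + S² (b(S) = S² + S = S + S²)
F = -2 (F = 4 - 6 = -2)
f(v) = -7 - v (f(v) = -5 + (-2 - v) = -7 - v)
(b(3) + f(4))² = (3*(1 + 3) + (-7 - 1*4))² = (3*4 + (-7 - 4))² = (12 - 11)² = 1² = 1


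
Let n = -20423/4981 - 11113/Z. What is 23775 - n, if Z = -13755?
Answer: 1629137712137/68513655 ≈ 23778.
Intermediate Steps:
n = -225564512/68513655 (n = -20423/4981 - 11113/(-13755) = -20423*1/4981 - 11113*(-1/13755) = -20423/4981 + 11113/13755 = -225564512/68513655 ≈ -3.2923)
23775 - n = 23775 - 1*(-225564512/68513655) = 23775 + 225564512/68513655 = 1629137712137/68513655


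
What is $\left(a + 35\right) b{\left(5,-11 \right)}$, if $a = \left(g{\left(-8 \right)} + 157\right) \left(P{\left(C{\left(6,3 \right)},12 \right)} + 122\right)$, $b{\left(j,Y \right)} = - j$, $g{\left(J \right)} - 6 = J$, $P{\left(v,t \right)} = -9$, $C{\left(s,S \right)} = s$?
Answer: $-87750$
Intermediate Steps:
$g{\left(J \right)} = 6 + J$
$a = 17515$ ($a = \left(\left(6 - 8\right) + 157\right) \left(-9 + 122\right) = \left(-2 + 157\right) 113 = 155 \cdot 113 = 17515$)
$\left(a + 35\right) b{\left(5,-11 \right)} = \left(17515 + 35\right) \left(\left(-1\right) 5\right) = 17550 \left(-5\right) = -87750$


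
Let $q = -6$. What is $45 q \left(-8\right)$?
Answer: $2160$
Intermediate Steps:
$45 q \left(-8\right) = 45 \left(-6\right) \left(-8\right) = \left(-270\right) \left(-8\right) = 2160$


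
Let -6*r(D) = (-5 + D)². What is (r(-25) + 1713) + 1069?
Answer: 2632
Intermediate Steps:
r(D) = -(-5 + D)²/6
(r(-25) + 1713) + 1069 = (-(-5 - 25)²/6 + 1713) + 1069 = (-⅙*(-30)² + 1713) + 1069 = (-⅙*900 + 1713) + 1069 = (-150 + 1713) + 1069 = 1563 + 1069 = 2632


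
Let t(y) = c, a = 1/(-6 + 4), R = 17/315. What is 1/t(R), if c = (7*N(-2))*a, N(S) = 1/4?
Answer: -8/7 ≈ -1.1429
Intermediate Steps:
N(S) = ¼
R = 17/315 (R = 17*(1/315) = 17/315 ≈ 0.053968)
a = -½ (a = 1/(-2) = -½ ≈ -0.50000)
c = -7/8 (c = (7*(¼))*(-½) = (7/4)*(-½) = -7/8 ≈ -0.87500)
t(y) = -7/8
1/t(R) = 1/(-7/8) = -8/7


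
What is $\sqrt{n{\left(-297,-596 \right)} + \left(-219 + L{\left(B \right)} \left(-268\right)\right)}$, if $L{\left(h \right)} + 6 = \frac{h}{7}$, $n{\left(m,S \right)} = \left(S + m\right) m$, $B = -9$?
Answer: $\frac{\sqrt{13080774}}{7} \approx 516.68$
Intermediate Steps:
$n{\left(m,S \right)} = m \left(S + m\right)$
$L{\left(h \right)} = -6 + \frac{h}{7}$
$\sqrt{n{\left(-297,-596 \right)} + \left(-219 + L{\left(B \right)} \left(-268\right)\right)} = \sqrt{- 297 \left(-596 - 297\right) - \left(219 - \left(-6 + \frac{1}{7} \left(-9\right)\right) \left(-268\right)\right)} = \sqrt{\left(-297\right) \left(-893\right) - \left(219 - \left(-6 - \frac{9}{7}\right) \left(-268\right)\right)} = \sqrt{265221 - - \frac{12135}{7}} = \sqrt{265221 + \left(-219 + \frac{13668}{7}\right)} = \sqrt{265221 + \frac{12135}{7}} = \sqrt{\frac{1868682}{7}} = \frac{\sqrt{13080774}}{7}$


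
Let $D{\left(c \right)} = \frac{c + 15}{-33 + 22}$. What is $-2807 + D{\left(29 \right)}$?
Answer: $-2811$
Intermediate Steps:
$D{\left(c \right)} = - \frac{15}{11} - \frac{c}{11}$ ($D{\left(c \right)} = \frac{15 + c}{-11} = \left(15 + c\right) \left(- \frac{1}{11}\right) = - \frac{15}{11} - \frac{c}{11}$)
$-2807 + D{\left(29 \right)} = -2807 - 4 = -2811$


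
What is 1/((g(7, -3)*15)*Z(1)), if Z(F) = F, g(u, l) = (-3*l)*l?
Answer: -1/405 ≈ -0.0024691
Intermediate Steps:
g(u, l) = -3*l²
1/((g(7, -3)*15)*Z(1)) = 1/((-3*(-3)²*15)*1) = 1/((-3*9*15)*1) = 1/(-27*15*1) = 1/(-405*1) = 1/(-405) = -1/405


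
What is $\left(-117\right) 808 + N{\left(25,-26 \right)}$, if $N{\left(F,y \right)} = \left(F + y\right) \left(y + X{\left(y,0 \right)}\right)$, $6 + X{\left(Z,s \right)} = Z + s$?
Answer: $-94478$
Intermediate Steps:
$X{\left(Z,s \right)} = -6 + Z + s$ ($X{\left(Z,s \right)} = -6 + \left(Z + s\right) = -6 + Z + s$)
$N{\left(F,y \right)} = \left(-6 + 2 y\right) \left(F + y\right)$ ($N{\left(F,y \right)} = \left(F + y\right) \left(y + \left(-6 + y + 0\right)\right) = \left(F + y\right) \left(y + \left(-6 + y\right)\right) = \left(F + y\right) \left(-6 + 2 y\right) = \left(-6 + 2 y\right) \left(F + y\right)$)
$\left(-117\right) 808 + N{\left(25,-26 \right)} = \left(-117\right) 808 + \left(\left(-6\right) 25 - -156 + 2 \left(-26\right)^{2} + 2 \cdot 25 \left(-26\right)\right) = -94536 + \left(-150 + 156 + 2 \cdot 676 - 1300\right) = -94536 + \left(-150 + 156 + 1352 - 1300\right) = -94536 + 58 = -94478$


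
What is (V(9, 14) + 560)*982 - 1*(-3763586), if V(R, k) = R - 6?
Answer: 4316452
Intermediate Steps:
V(R, k) = -6 + R
(V(9, 14) + 560)*982 - 1*(-3763586) = ((-6 + 9) + 560)*982 - 1*(-3763586) = (3 + 560)*982 + 3763586 = 563*982 + 3763586 = 552866 + 3763586 = 4316452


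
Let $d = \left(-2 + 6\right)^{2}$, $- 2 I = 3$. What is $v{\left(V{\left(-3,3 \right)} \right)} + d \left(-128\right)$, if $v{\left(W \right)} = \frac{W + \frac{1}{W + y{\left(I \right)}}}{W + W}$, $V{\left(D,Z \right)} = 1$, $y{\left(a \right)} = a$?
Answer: $- \frac{4097}{2} \approx -2048.5$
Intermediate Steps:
$I = - \frac{3}{2}$ ($I = \left(- \frac{1}{2}\right) 3 = - \frac{3}{2} \approx -1.5$)
$v{\left(W \right)} = \frac{W + \frac{1}{- \frac{3}{2} + W}}{2 W}$ ($v{\left(W \right)} = \frac{W + \frac{1}{W - \frac{3}{2}}}{W + W} = \frac{W + \frac{1}{- \frac{3}{2} + W}}{2 W}$)
$d = 16$ ($d = 4^{2} = 16$)
$v{\left(V{\left(-3,3 \right)} \right)} + d \left(-128\right) = \frac{1 + 1^{2} - \frac{3}{2}}{1 \left(-3 + 2 \cdot 1\right)} + 16 \left(-128\right) = 1 \frac{1}{-3 + 2} \left(1 + 1 - \frac{3}{2}\right) - 2048 = 1 \frac{1}{-1} \cdot \frac{1}{2} - 2048 = 1 \left(-1\right) \frac{1}{2} - 2048 = - \frac{1}{2} - 2048 = - \frac{4097}{2}$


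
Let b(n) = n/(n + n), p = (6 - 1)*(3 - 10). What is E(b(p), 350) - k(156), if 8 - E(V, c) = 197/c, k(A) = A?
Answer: -51997/350 ≈ -148.56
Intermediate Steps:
p = -35 (p = 5*(-7) = -35)
b(n) = ½ (b(n) = n/((2*n)) = (1/(2*n))*n = ½)
E(V, c) = 8 - 197/c
E(b(p), 350) - k(156) = (8 - 197/350) - 1*156 = (8 - 197*1/350) - 156 = (8 - 197/350) - 156 = 2603/350 - 156 = -51997/350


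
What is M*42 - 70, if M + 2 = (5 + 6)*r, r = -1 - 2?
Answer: -1540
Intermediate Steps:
r = -3
M = -35 (M = -2 + (5 + 6)*(-3) = -2 + 11*(-3) = -2 - 33 = -35)
M*42 - 70 = -35*42 - 70 = -1470 - 70 = -1540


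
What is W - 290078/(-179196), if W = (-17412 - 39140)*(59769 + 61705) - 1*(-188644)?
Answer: -615485307795353/89598 ≈ -6.8694e+9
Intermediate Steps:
W = -6869409004 (W = -56552*121474 + 188644 = -6869597648 + 188644 = -6869409004)
W - 290078/(-179196) = -6869409004 - 290078/(-179196) = -6869409004 - 290078*(-1/179196) = -6869409004 + 145039/89598 = -615485307795353/89598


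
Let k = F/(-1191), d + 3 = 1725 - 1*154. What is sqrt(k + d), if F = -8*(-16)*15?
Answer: 4*sqrt(15429802)/397 ≈ 39.578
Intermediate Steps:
d = 1568 (d = -3 + (1725 - 1*154) = -3 + (1725 - 154) = -3 + 1571 = 1568)
F = 1920 (F = 128*15 = 1920)
k = -640/397 (k = 1920/(-1191) = 1920*(-1/1191) = -640/397 ≈ -1.6121)
sqrt(k + d) = sqrt(-640/397 + 1568) = sqrt(621856/397) = 4*sqrt(15429802)/397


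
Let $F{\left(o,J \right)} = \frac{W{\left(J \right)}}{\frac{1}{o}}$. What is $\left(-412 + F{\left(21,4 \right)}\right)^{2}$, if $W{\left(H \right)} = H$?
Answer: $107584$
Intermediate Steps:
$F{\left(o,J \right)} = J o$ ($F{\left(o,J \right)} = \frac{J}{\frac{1}{o}} = J o$)
$\left(-412 + F{\left(21,4 \right)}\right)^{2} = \left(-412 + 4 \cdot 21\right)^{2} = \left(-412 + 84\right)^{2} = \left(-328\right)^{2} = 107584$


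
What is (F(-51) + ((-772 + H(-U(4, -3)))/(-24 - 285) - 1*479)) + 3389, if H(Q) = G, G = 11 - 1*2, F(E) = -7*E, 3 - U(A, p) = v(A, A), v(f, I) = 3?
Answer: 1010266/309 ≈ 3269.5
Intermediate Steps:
U(A, p) = 0 (U(A, p) = 3 - 1*3 = 3 - 3 = 0)
G = 9 (G = 11 - 2 = 9)
H(Q) = 9
(F(-51) + ((-772 + H(-U(4, -3)))/(-24 - 285) - 1*479)) + 3389 = (-7*(-51) + ((-772 + 9)/(-24 - 285) - 1*479)) + 3389 = (357 + (-763/(-309) - 479)) + 3389 = (357 + (-763*(-1/309) - 479)) + 3389 = (357 + (763/309 - 479)) + 3389 = (357 - 147248/309) + 3389 = -36935/309 + 3389 = 1010266/309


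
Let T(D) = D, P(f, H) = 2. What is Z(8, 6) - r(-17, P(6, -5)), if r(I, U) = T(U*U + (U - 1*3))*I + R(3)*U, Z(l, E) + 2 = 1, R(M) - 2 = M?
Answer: 40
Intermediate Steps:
R(M) = 2 + M
Z(l, E) = -1 (Z(l, E) = -2 + 1 = -1)
r(I, U) = 5*U + I*(-3 + U + U²) (r(I, U) = (U*U + (U - 1*3))*I + (2 + 3)*U = (U² + (U - 3))*I + 5*U = (U² + (-3 + U))*I + 5*U = (-3 + U + U²)*I + 5*U = I*(-3 + U + U²) + 5*U = 5*U + I*(-3 + U + U²))
Z(8, 6) - r(-17, P(6, -5)) = -1 - (5*2 - 17*(-3 + 2 + 2²)) = -1 - (10 - 17*(-3 + 2 + 4)) = -1 - (10 - 17*3) = -1 - (10 - 51) = -1 - 1*(-41) = -1 + 41 = 40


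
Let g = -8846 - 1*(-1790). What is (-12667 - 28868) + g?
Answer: -48591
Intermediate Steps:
g = -7056 (g = -8846 + 1790 = -7056)
(-12667 - 28868) + g = (-12667 - 28868) - 7056 = -41535 - 7056 = -48591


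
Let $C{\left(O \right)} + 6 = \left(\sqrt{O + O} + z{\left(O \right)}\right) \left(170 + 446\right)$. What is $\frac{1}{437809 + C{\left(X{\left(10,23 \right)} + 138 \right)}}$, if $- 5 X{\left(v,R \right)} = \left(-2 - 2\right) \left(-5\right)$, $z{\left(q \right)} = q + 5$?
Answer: $\frac{523427}{273874130121} - \frac{1232 \sqrt{67}}{273874130121} \approx 1.8744 \cdot 10^{-6}$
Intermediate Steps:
$z{\left(q \right)} = 5 + q$
$X{\left(v,R \right)} = -4$ ($X{\left(v,R \right)} = - \frac{\left(-2 - 2\right) \left(-5\right)}{5} = - \frac{\left(-4\right) \left(-5\right)}{5} = \left(- \frac{1}{5}\right) 20 = -4$)
$C{\left(O \right)} = 3074 + 616 O + 616 \sqrt{2} \sqrt{O}$ ($C{\left(O \right)} = -6 + \left(\sqrt{O + O} + \left(5 + O\right)\right) \left(170 + 446\right) = -6 + \left(\sqrt{2 O} + \left(5 + O\right)\right) 616 = -6 + \left(\sqrt{2} \sqrt{O} + \left(5 + O\right)\right) 616 = -6 + \left(5 + O + \sqrt{2} \sqrt{O}\right) 616 = -6 + \left(3080 + 616 O + 616 \sqrt{2} \sqrt{O}\right) = 3074 + 616 O + 616 \sqrt{2} \sqrt{O}$)
$\frac{1}{437809 + C{\left(X{\left(10,23 \right)} + 138 \right)}} = \frac{1}{437809 + \left(3074 + 616 \left(-4 + 138\right) + 616 \sqrt{2} \sqrt{-4 + 138}\right)} = \frac{1}{437809 + \left(3074 + 616 \cdot 134 + 616 \sqrt{2} \sqrt{134}\right)} = \frac{1}{437809 + \left(3074 + 82544 + 1232 \sqrt{67}\right)} = \frac{1}{437809 + \left(85618 + 1232 \sqrt{67}\right)} = \frac{1}{523427 + 1232 \sqrt{67}}$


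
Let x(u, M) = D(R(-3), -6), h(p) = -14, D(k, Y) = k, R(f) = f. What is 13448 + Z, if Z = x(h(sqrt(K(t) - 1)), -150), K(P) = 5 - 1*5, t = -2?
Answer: 13445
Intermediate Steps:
K(P) = 0 (K(P) = 5 - 5 = 0)
x(u, M) = -3
Z = -3
13448 + Z = 13448 - 3 = 13445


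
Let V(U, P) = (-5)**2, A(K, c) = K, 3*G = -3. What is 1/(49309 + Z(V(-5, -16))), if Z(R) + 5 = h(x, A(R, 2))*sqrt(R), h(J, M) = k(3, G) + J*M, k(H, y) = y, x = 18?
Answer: 1/51549 ≈ 1.9399e-5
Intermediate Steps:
G = -1 (G = (1/3)*(-3) = -1)
h(J, M) = -1 + J*M
V(U, P) = 25
Z(R) = -5 + sqrt(R)*(-1 + 18*R) (Z(R) = -5 + (-1 + 18*R)*sqrt(R) = -5 + sqrt(R)*(-1 + 18*R))
1/(49309 + Z(V(-5, -16))) = 1/(49309 + (-5 + sqrt(25)*(-1 + 18*25))) = 1/(49309 + (-5 + 5*(-1 + 450))) = 1/(49309 + (-5 + 5*449)) = 1/(49309 + (-5 + 2245)) = 1/(49309 + 2240) = 1/51549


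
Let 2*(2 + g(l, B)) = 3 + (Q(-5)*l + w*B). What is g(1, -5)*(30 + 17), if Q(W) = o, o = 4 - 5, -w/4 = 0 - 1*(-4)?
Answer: 1833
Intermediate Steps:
w = -16 (w = -4*(0 - 1*(-4)) = -4*(0 + 4) = -4*4 = -16)
o = -1
Q(W) = -1
g(l, B) = -½ - 8*B - l/2 (g(l, B) = -2 + (3 + (-l - 16*B))/2 = -2 + (3 - l - 16*B)/2 = -2 + (3/2 - 8*B - l/2) = -½ - 8*B - l/2)
g(1, -5)*(30 + 17) = (-½ - 8*(-5) - ½*1)*(30 + 17) = (-½ + 40 - ½)*47 = 39*47 = 1833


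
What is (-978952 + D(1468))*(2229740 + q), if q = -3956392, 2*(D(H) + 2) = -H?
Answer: 1691580244576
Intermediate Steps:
D(H) = -2 - H/2 (D(H) = -2 + (-H)/2 = -2 - H/2)
(-978952 + D(1468))*(2229740 + q) = (-978952 + (-2 - ½*1468))*(2229740 - 3956392) = (-978952 + (-2 - 734))*(-1726652) = (-978952 - 736)*(-1726652) = -979688*(-1726652) = 1691580244576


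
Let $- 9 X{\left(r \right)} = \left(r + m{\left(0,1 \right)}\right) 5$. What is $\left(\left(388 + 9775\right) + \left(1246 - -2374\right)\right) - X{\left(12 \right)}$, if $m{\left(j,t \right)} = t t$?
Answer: $\frac{124112}{9} \approx 13790.0$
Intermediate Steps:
$m{\left(j,t \right)} = t^{2}$
$X{\left(r \right)} = - \frac{5}{9} - \frac{5 r}{9}$ ($X{\left(r \right)} = - \frac{\left(r + 1^{2}\right) 5}{9} = - \frac{\left(r + 1\right) 5}{9} = - \frac{\left(1 + r\right) 5}{9} = - \frac{5 + 5 r}{9} = - \frac{5}{9} - \frac{5 r}{9}$)
$\left(\left(388 + 9775\right) + \left(1246 - -2374\right)\right) - X{\left(12 \right)} = \left(\left(388 + 9775\right) + \left(1246 - -2374\right)\right) - \left(- \frac{5}{9} - \frac{20}{3}\right) = \left(10163 + \left(1246 + 2374\right)\right) - \left(- \frac{5}{9} - \frac{20}{3}\right) = \left(10163 + 3620\right) - - \frac{65}{9} = 13783 + \frac{65}{9} = \frac{124112}{9}$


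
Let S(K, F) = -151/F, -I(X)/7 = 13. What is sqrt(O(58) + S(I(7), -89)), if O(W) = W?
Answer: sqrt(472857)/89 ≈ 7.7264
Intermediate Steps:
I(X) = -91 (I(X) = -7*13 = -91)
sqrt(O(58) + S(I(7), -89)) = sqrt(58 - 151/(-89)) = sqrt(58 - 151*(-1/89)) = sqrt(58 + 151/89) = sqrt(5313/89) = sqrt(472857)/89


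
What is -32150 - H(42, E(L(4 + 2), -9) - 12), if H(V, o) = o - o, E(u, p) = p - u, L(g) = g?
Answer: -32150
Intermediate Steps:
H(V, o) = 0
-32150 - H(42, E(L(4 + 2), -9) - 12) = -32150 - 1*0 = -32150 + 0 = -32150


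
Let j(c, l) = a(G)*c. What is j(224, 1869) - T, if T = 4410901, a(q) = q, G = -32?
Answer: -4418069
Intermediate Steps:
j(c, l) = -32*c
j(224, 1869) - T = -32*224 - 1*4410901 = -7168 - 4410901 = -4418069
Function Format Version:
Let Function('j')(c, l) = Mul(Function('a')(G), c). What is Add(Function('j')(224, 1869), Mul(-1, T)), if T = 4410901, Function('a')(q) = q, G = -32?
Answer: -4418069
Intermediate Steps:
Function('j')(c, l) = Mul(-32, c)
Add(Function('j')(224, 1869), Mul(-1, T)) = Add(Mul(-32, 224), Mul(-1, 4410901)) = Add(-7168, -4410901) = -4418069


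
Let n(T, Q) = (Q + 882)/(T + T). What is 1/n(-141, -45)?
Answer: -94/279 ≈ -0.33692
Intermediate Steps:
n(T, Q) = (882 + Q)/(2*T) (n(T, Q) = (882 + Q)/((2*T)) = (882 + Q)*(1/(2*T)) = (882 + Q)/(2*T))
1/n(-141, -45) = 1/((½)*(882 - 45)/(-141)) = 1/((½)*(-1/141)*837) = 1/(-279/94) = -94/279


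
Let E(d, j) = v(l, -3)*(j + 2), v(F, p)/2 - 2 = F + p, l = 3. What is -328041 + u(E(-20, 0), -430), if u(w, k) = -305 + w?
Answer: -328338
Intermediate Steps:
v(F, p) = 4 + 2*F + 2*p (v(F, p) = 4 + 2*(F + p) = 4 + (2*F + 2*p) = 4 + 2*F + 2*p)
E(d, j) = 8 + 4*j (E(d, j) = (4 + 2*3 + 2*(-3))*(j + 2) = (4 + 6 - 6)*(2 + j) = 4*(2 + j) = 8 + 4*j)
-328041 + u(E(-20, 0), -430) = -328041 + (-305 + (8 + 4*0)) = -328041 + (-305 + (8 + 0)) = -328041 + (-305 + 8) = -328041 - 297 = -328338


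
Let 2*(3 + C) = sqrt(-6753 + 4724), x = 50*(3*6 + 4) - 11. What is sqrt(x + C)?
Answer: sqrt(4344 + 2*I*sqrt(2029))/2 ≈ 32.956 + 0.3417*I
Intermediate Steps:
x = 1089 (x = 50*(18 + 4) - 11 = 50*22 - 11 = 1100 - 11 = 1089)
C = -3 + I*sqrt(2029)/2 (C = -3 + sqrt(-6753 + 4724)/2 = -3 + sqrt(-2029)/2 = -3 + (I*sqrt(2029))/2 = -3 + I*sqrt(2029)/2 ≈ -3.0 + 22.522*I)
sqrt(x + C) = sqrt(1089 + (-3 + I*sqrt(2029)/2)) = sqrt(1086 + I*sqrt(2029)/2)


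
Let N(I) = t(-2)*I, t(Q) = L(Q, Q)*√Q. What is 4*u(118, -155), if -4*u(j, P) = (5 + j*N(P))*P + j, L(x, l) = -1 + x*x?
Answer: 657 - 8504850*I*√2 ≈ 657.0 - 1.2028e+7*I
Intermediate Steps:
L(x, l) = -1 + x²
t(Q) = √Q*(-1 + Q²) (t(Q) = (-1 + Q²)*√Q = √Q*(-1 + Q²))
N(I) = 3*I*I*√2 (N(I) = (√(-2)*(-1 + (-2)²))*I = ((I*√2)*(-1 + 4))*I = ((I*√2)*3)*I = (3*I*√2)*I = 3*I*I*√2)
u(j, P) = -j/4 - P*(5 + 3*I*P*j*√2)/4 (u(j, P) = -((5 + j*(3*I*P*√2))*P + j)/4 = -((5 + 3*I*P*j*√2)*P + j)/4 = -(P*(5 + 3*I*P*j*√2) + j)/4 = -(j + P*(5 + 3*I*P*j*√2))/4 = -j/4 - P*(5 + 3*I*P*j*√2)/4)
4*u(118, -155) = 4*(-5/4*(-155) - ¼*118 - ¾*I*118*√2*(-155)²) = 4*(775/4 - 59/2 - ¾*I*118*√2*24025) = 4*(775/4 - 59/2 - 4252425*I*√2/2) = 4*(657/4 - 4252425*I*√2/2) = 657 - 8504850*I*√2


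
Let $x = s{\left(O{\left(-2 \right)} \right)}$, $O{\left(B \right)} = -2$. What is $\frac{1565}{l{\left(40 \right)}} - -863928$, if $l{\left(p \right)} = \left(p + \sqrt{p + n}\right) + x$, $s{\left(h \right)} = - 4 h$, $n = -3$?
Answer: $\frac{1958599896}{2267} - \frac{1565 \sqrt{37}}{2267} \approx 8.6396 \cdot 10^{5}$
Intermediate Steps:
$x = 8$ ($x = \left(-4\right) \left(-2\right) = 8$)
$l{\left(p \right)} = 8 + p + \sqrt{-3 + p}$ ($l{\left(p \right)} = \left(p + \sqrt{p - 3}\right) + 8 = \left(p + \sqrt{-3 + p}\right) + 8 = 8 + p + \sqrt{-3 + p}$)
$\frac{1565}{l{\left(40 \right)}} - -863928 = \frac{1565}{8 + 40 + \sqrt{-3 + 40}} - -863928 = \frac{1565}{8 + 40 + \sqrt{37}} + 863928 = \frac{1565}{48 + \sqrt{37}} + 863928 = 863928 + \frac{1565}{48 + \sqrt{37}}$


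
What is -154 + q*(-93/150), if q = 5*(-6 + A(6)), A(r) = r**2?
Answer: -247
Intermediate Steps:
q = 150 (q = 5*(-6 + 6**2) = 5*(-6 + 36) = 5*30 = 150)
-154 + q*(-93/150) = -154 + 150*(-93/150) = -154 + 150*(-93*1/150) = -154 + 150*(-31/50) = -154 - 93 = -247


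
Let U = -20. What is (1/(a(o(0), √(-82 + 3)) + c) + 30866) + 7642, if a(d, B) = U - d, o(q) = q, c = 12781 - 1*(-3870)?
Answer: 640426549/16631 ≈ 38508.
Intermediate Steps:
c = 16651 (c = 12781 + 3870 = 16651)
a(d, B) = -20 - d
(1/(a(o(0), √(-82 + 3)) + c) + 30866) + 7642 = (1/((-20 - 1*0) + 16651) + 30866) + 7642 = (1/((-20 + 0) + 16651) + 30866) + 7642 = (1/(-20 + 16651) + 30866) + 7642 = (1/16631 + 30866) + 7642 = 513332447/16631 + 7642 = 640426549/16631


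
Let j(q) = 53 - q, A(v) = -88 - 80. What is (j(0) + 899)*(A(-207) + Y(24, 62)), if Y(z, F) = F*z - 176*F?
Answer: -9131584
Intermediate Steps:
A(v) = -168
Y(z, F) = -176*F + F*z
(j(0) + 899)*(A(-207) + Y(24, 62)) = ((53 - 1*0) + 899)*(-168 + 62*(-176 + 24)) = ((53 + 0) + 899)*(-168 + 62*(-152)) = (53 + 899)*(-168 - 9424) = 952*(-9592) = -9131584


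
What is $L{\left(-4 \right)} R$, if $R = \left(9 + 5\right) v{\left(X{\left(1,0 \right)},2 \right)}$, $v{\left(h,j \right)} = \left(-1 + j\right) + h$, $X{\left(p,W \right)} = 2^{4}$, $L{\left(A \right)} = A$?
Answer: $-952$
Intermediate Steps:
$X{\left(p,W \right)} = 16$
$v{\left(h,j \right)} = -1 + h + j$
$R = 238$ ($R = \left(9 + 5\right) \left(-1 + 16 + 2\right) = 14 \cdot 17 = 238$)
$L{\left(-4 \right)} R = \left(-4\right) 238 = -952$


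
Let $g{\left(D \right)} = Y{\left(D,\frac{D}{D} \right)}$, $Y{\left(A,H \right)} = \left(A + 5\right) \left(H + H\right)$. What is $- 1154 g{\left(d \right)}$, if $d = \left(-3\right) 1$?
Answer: $-4616$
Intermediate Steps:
$Y{\left(A,H \right)} = 2 H \left(5 + A\right)$ ($Y{\left(A,H \right)} = \left(5 + A\right) 2 H = 2 H \left(5 + A\right)$)
$d = -3$
$g{\left(D \right)} = 10 + 2 D$ ($g{\left(D \right)} = 2 \frac{D}{D} \left(5 + D\right) = 2 \cdot 1 \left(5 + D\right) = 10 + 2 D$)
$- 1154 g{\left(d \right)} = - 1154 \left(10 + 2 \left(-3\right)\right) = - 1154 \left(10 - 6\right) = \left(-1154\right) 4 = -4616$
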